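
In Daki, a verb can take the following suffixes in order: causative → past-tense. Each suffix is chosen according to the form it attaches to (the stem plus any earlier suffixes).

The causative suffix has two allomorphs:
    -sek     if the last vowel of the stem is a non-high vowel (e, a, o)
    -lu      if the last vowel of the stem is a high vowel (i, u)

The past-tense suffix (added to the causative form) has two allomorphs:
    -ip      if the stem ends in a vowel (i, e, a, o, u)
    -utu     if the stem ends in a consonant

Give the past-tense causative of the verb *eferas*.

*eferas*: last vowel = /a/, a non-high vowel → -sek → *eferassek*.
The final sound of the causative form *eferassek* is /k/, which is a consonant, so the past-tense suffix is -utu, giving *eferassekutu*.

eferassekutu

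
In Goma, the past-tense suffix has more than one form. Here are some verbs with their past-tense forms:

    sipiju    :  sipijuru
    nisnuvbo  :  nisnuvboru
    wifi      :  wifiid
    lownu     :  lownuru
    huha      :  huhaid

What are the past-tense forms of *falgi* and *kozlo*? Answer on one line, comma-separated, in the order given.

falgiid, kozloru

The alternation tracks the last vowel of the stem — -ru when the last vowel of the stem is a rounded vowel (*sipiju*, *nisnuvbo*, *lownu*); -id when the last vowel of the stem is an unrounded vowel (*wifi*, *huha*).
*falgi* — last vowel /i/ (an unrounded vowel) → -id → *falgiid*.
The last vowel of *kozlo* is /o/, which is a rounded vowel, so the suffix is -ru, giving *kozloru*.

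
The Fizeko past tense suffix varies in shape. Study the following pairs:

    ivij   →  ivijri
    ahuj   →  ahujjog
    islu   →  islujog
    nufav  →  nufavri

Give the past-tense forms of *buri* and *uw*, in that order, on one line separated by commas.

buriri, uwjog

Looking at the last vowel of each stem: -jog when the last vowel of the stem is a rounded vowel (*ahuj*, *islu*); -ri when the last vowel of the stem is an unrounded vowel (*ivij*, *nufav*).
The last vowel of *buri* is /i/, which is an unrounded vowel, so the suffix is -ri, giving *buriri*.
The last vowel of *uw* is /u/, which is a rounded vowel, so the suffix is -jog, giving *uwjog*.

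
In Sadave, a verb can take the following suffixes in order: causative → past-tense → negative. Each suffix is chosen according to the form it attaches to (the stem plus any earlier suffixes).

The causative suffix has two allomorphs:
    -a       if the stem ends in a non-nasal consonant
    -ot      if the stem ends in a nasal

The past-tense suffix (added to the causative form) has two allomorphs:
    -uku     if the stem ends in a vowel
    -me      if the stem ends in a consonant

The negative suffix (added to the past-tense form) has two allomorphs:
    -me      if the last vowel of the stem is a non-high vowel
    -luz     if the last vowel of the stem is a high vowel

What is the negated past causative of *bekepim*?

*bekepim*: final consonant = /m/, a nasal → -ot → *bekepimot*.
The causative form *bekepimot* — final sound /t/ (a consonant) → -me → *bekepimotme*.
Since the last vowel of the past-tense form *bekepimotme* is /e/ (a non-high vowel), it takes -me, giving *bekepimotmeme*.

bekepimotmeme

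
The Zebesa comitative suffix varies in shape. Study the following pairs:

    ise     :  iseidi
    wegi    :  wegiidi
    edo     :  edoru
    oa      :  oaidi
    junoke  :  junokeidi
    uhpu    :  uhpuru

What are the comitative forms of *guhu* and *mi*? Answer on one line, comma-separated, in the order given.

Looking at the last vowel of each stem: -ru when the last vowel of the stem is a rounded vowel (*edo*, *uhpu*); -idi when the last vowel of the stem is an unrounded vowel (*ise*, *wegi*, *oa*, *junoke*).
The last vowel of *guhu* is /u/, which is a rounded vowel, so the suffix is -ru, giving *guhuru*.
The last vowel of *mi* is /i/, which is an unrounded vowel, so the suffix is -idi, giving *miidi*.

guhuru, miidi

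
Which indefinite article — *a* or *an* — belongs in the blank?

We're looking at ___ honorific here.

an

The indefinite article is chosen by the initial *sound* of the following word, not its spelling.
*honorific* begins with the sound /ɒ/ (silent h) — a vowel sound.
So the article is *an*: We're looking at an honorific here.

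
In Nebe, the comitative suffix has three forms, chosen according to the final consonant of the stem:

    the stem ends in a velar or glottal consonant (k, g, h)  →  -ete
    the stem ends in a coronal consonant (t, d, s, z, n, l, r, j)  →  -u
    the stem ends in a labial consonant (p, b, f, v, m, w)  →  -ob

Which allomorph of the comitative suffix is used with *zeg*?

Since the final consonant of *zeg* is /g/ (velar/glottal), it takes -ete.

-ete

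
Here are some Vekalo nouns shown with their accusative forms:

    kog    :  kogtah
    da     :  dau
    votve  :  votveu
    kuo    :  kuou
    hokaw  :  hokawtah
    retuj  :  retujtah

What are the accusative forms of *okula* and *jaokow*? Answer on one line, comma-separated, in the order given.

The pattern is consonant vs. vowel: -tah when the stem ends in a consonant (*kog*, *hokaw*, *retuj*); -u when the stem ends in a vowel (*da*, *votve*, *kuo*).
*okula*: final sound = /a/, a vowel → -u → *okulau*.
*jaokow*: final sound = /w/, a consonant → -tah → *jaokowtah*.

okulau, jaokowtah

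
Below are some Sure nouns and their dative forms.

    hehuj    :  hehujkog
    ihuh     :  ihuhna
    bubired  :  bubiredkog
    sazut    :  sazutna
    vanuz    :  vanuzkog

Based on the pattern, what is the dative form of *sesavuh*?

The suffix is conditioned by the final consonant: -na when the stem ends in a voiceless consonant (*ihuh*, *sazut*); -kog when the stem ends in a voiced consonant (*hehuj*, *bubired*, *vanuz*).
*sesavuh* — final consonant /h/ (voiceless) → -na → *sesavuhna*.

sesavuhna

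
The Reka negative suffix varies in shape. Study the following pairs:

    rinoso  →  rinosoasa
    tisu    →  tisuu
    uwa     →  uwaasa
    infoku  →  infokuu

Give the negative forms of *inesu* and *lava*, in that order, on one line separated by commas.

Looking at the last vowel of each stem: -u when the last vowel of the stem is a high vowel (*tisu*, *infoku*); -asa when the last vowel of the stem is a non-high vowel (*rinoso*, *uwa*).
*inesu* — last vowel /u/ (a high vowel) → -u → *inesuu*.
Since the last vowel of *lava* is /a/ (a non-high vowel), it takes -asa, giving *lavaasa*.

inesuu, lavaasa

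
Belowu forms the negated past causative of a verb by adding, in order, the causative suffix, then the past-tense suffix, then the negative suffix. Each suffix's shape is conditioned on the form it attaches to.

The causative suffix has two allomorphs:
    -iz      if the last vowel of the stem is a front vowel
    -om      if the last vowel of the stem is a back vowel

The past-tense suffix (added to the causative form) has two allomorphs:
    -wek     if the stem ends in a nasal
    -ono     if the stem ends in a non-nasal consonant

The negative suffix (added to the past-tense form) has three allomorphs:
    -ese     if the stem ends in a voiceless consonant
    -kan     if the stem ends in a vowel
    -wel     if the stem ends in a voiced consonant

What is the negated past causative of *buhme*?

buhmeizonokan

*buhme*: last vowel = /e/, a front vowel → -iz → *buhmeiz*.
The causative form *buhmeiz* — final consonant /z/ (non-nasal) → -ono → *buhmeizono*.
The past-tense form *buhmeizono* — final sound /o/ (a vowel) → -kan → *buhmeizonokan*.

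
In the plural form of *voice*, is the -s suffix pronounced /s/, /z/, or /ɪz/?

/ɪz/

The stem *voice* ends in a sibilant (/s, z, ʃ, ʒ, tʃ, dʒ/).
The plural suffix surfaces as /ɪz/ after sibilants, /s/ after other voiceless consonants, and /z/ after other voiced sounds.
So the plural -s on *voice* is pronounced /ɪz/.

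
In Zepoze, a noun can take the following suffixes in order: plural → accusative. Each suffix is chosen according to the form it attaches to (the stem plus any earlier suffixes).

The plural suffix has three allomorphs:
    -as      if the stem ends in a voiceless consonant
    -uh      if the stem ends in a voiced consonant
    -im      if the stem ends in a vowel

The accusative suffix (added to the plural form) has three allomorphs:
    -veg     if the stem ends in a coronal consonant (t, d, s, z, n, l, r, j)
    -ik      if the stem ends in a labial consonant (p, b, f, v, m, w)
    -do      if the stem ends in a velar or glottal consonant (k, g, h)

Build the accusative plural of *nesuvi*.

Since the final sound of *nesuvi* is /i/ (a vowel), it takes -im, giving *nesuviim*.
The plural form *nesuviim* — final consonant /m/ (labial) → -ik → *nesuviimik*.

nesuviimik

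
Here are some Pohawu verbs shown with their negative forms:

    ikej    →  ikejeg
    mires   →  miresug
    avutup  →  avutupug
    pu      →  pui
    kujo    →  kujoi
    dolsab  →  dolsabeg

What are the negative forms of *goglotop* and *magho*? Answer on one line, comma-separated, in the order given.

goglotopug, maghoi

Looking at the final sound of each stem: -ug when the stem ends in a voiceless consonant (*mires*, *avutup*); -eg when the stem ends in a voiced consonant (*ikej*, *dolsab*); -i when the stem ends in a vowel (*pu*, *kujo*).
*goglotop*: final sound = /p/, a voiceless consonant → -ug → *goglotopug*.
Since the final sound of *magho* is /o/ (a vowel), it takes -i, giving *maghoi*.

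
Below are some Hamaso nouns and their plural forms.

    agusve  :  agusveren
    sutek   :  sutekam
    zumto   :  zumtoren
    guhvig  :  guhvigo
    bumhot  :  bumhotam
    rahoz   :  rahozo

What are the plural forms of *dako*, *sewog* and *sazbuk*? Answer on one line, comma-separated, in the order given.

dakoren, sewogo, sazbukam

The alternation tracks the final sound of the stem — -am when the stem ends in a voiceless consonant (*sutek*, *bumhot*); -o when the stem ends in a voiced consonant (*guhvig*, *rahoz*); -ren when the stem ends in a vowel (*agusve*, *zumto*).
*dako* — final sound /o/ (a vowel) → -ren → *dakoren*.
*sewog* — final sound /g/ (a voiced consonant) → -o → *sewogo*.
The final sound of *sazbuk* is /k/, which is a voiceless consonant, so the suffix is -am, giving *sazbukam*.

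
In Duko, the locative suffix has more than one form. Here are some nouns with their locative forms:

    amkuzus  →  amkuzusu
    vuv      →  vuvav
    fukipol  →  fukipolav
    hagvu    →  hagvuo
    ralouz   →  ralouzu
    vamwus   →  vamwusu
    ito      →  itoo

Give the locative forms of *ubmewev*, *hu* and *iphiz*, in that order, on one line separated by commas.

ubmewevav, huo, iphizu

The pattern is sibilance of the final sound: -u when the stem ends in a sibilant (*amkuzus*, *ralouz*, *vamwus*); -av when the stem ends in a non-sibilant consonant (*vuv*, *fukipol*); -o when the stem ends in a vowel (*hagvu*, *ito*).
*ubmewev* — final sound /v/ (a non-sibilant consonant) → -av → *ubmewevav*.
*hu*: final sound = /u/, a vowel → -o → *huo*.
*iphiz*: final sound = /z/, a sibilant → -u → *iphizu*.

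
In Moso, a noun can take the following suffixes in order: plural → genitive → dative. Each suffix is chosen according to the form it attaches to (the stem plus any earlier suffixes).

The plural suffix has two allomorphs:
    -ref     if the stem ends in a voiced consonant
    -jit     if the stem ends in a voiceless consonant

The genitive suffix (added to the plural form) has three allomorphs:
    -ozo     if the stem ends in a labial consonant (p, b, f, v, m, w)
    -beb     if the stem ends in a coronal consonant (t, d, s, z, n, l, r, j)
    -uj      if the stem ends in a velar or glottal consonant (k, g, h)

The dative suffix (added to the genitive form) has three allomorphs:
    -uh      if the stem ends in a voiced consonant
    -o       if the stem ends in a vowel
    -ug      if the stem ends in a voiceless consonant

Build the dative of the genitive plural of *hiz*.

*hiz*: final consonant = /z/, voiced → -ref → *hizref*.
Since the final consonant of the plural form *hizref* is /f/ (labial), it takes -ozo, giving *hizrefozo*.
Since the final sound of the genitive form *hizrefozo* is /o/ (a vowel), it takes -o, giving *hizrefozoo*.

hizrefozoo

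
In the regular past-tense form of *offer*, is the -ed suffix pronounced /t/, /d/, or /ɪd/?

The stem *offer* ends in a voiced sound other than /d/.
The -ed suffix is realized as /ɪd/ after /t, d/; as /t/ after other voiceless consonants; and as /d/ after other voiced sounds.
So -ed on *offer* is pronounced /d/.

/d/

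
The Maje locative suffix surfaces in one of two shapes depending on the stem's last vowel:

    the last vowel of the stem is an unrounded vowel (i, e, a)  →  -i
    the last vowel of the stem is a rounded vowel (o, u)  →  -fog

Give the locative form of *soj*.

sojfog

Since the last vowel of *soj* is /o/ (a rounded vowel), it takes -fog, giving *sojfog*.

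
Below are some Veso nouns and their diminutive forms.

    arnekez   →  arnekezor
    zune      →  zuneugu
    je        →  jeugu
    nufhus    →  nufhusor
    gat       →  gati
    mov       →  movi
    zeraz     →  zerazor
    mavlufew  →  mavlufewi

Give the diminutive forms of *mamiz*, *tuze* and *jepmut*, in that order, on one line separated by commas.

mamizor, tuzeugu, jepmuti

The pattern is sibilance of the final sound: -or when the stem ends in a sibilant (*arnekez*, *nufhus*, *zeraz*); -i when the stem ends in a non-sibilant consonant (*gat*, *mov*, *mavlufew*); -ugu when the stem ends in a vowel (*zune*, *je*).
*mamiz*: final sound = /z/, a sibilant → -or → *mamizor*.
Since the final sound of *tuze* is /e/ (a vowel), it takes -ugu, giving *tuzeugu*.
*jepmut* — final sound /t/ (a non-sibilant consonant) → -i → *jepmuti*.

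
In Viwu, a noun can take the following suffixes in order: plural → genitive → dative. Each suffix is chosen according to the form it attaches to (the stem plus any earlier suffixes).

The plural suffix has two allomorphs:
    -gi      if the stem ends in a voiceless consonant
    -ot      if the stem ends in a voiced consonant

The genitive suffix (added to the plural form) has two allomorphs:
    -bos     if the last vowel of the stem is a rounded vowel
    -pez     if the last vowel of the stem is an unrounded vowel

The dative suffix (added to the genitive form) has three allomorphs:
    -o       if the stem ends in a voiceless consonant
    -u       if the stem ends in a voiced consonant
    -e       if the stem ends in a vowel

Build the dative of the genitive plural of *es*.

Since the final consonant of *es* is /s/ (voiceless), it takes -gi, giving *esgi*.
The plural form *esgi* — last vowel /i/ (an unrounded vowel) → -pez → *esgipez*.
The final sound of the genitive form *esgipez* is /z/, which is a voiced consonant, so the dative suffix is -u, giving *esgipezu*.

esgipezu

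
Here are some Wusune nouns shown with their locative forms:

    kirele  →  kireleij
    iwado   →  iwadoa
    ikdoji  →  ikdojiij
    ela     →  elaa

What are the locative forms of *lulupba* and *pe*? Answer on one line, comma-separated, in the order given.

The suffix is conditioned by the last vowel: -ij when the last vowel of the stem is a front vowel (*kirele*, *ikdoji*); -a when the last vowel of the stem is a back vowel (*iwado*, *ela*).
*lulupba*: last vowel = /a/, a back vowel → -a → *lulupbaa*.
*pe* — last vowel /e/ (a front vowel) → -ij → *peij*.

lulupbaa, peij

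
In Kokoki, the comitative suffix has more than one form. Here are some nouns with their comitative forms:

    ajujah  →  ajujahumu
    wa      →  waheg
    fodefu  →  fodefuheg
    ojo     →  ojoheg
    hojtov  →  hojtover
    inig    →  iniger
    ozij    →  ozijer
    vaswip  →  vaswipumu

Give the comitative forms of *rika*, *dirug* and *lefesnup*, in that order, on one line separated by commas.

rikaheg, diruger, lefesnupumu

The suffix is conditioned by the final sound: -umu when the stem ends in a voiceless consonant (*ajujah*, *vaswip*); -er when the stem ends in a voiced consonant (*hojtov*, *inig*, *ozij*); -heg when the stem ends in a vowel (*wa*, *fodefu*, *ojo*).
*rika* — final sound /a/ (a vowel) → -heg → *rikaheg*.
Since the final sound of *dirug* is /g/ (a voiced consonant), it takes -er, giving *diruger*.
The final sound of *lefesnup* is /p/, which is a voiceless consonant, so the suffix is -umu, giving *lefesnupumu*.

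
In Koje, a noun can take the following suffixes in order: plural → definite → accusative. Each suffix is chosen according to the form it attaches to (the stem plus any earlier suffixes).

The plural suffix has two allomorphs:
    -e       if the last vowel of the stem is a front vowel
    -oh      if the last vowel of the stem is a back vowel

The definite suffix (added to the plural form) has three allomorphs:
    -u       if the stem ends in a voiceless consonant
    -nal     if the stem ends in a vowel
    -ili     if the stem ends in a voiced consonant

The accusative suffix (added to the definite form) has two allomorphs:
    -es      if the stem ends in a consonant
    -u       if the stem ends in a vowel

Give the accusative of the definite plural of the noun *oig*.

*oig*: last vowel = /i/, a front vowel → -e → *oige*.
The final sound of the plural form *oige* is /e/, which is a vowel, so the definite suffix is -nal, giving *oigenal*.
The definite form *oigenal*: final sound = /l/, a consonant → -es → *oigenales*.

oigenales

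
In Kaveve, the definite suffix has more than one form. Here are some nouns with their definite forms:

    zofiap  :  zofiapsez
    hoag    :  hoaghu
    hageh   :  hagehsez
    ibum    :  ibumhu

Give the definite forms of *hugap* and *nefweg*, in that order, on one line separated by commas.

hugapsez, nefweghu

The pattern is voicing of the final consonant: -sez when the stem ends in a voiceless consonant (*zofiap*, *hageh*); -hu when the stem ends in a voiced consonant (*hoag*, *ibum*).
*hugap* — final consonant /p/ (voiceless) → -sez → *hugapsez*.
*nefweg*: final consonant = /g/, voiced → -hu → *nefweghu*.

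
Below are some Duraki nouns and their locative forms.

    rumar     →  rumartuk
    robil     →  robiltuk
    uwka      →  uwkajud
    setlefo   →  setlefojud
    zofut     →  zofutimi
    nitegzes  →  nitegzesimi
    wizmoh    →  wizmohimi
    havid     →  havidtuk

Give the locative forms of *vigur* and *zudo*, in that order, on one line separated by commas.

The alternation tracks the final sound of the stem — -imi when the stem ends in a voiceless consonant (*zofut*, *nitegzes*, *wizmoh*); -tuk when the stem ends in a voiced consonant (*rumar*, *robil*, *havid*); -jud when the stem ends in a vowel (*uwka*, *setlefo*).
*vigur* — final sound /r/ (a voiced consonant) → -tuk → *vigurtuk*.
Since the final sound of *zudo* is /o/ (a vowel), it takes -jud, giving *zudojud*.

vigurtuk, zudojud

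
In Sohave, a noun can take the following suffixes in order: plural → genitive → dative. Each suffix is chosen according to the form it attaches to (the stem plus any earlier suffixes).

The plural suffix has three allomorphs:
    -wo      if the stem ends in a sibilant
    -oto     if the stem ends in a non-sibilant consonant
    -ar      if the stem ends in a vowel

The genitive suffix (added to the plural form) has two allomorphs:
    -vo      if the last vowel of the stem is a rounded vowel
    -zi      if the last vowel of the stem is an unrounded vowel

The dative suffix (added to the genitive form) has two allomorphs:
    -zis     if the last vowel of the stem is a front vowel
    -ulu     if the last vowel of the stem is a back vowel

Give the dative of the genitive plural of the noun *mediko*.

medikoarzizis

*mediko*: final sound = /o/, a vowel → -ar → *medikoar*.
The plural form *medikoar* — last vowel /a/ (an unrounded vowel) → -zi → *medikoarzi*.
Since the last vowel of the genitive form *medikoarzi* is /i/ (a front vowel), it takes -zis, giving *medikoarzizis*.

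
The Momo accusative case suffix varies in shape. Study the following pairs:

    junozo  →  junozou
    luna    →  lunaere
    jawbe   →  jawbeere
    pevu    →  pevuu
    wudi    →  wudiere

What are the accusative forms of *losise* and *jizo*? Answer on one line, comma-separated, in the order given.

losiseere, jizou

The suffix is conditioned by the last vowel: -u when the last vowel of the stem is a rounded vowel (*junozo*, *pevu*); -ere when the last vowel of the stem is an unrounded vowel (*luna*, *jawbe*, *wudi*).
*losise* — last vowel /e/ (an unrounded vowel) → -ere → *losiseere*.
The last vowel of *jizo* is /o/, which is a rounded vowel, so the suffix is -u, giving *jizou*.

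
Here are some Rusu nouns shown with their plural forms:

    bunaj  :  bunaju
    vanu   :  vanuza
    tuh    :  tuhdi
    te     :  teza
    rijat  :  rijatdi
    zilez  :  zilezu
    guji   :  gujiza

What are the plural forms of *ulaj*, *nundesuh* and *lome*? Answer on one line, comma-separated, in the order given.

Looking at the final sound of each stem: -di when the stem ends in a voiceless consonant (*tuh*, *rijat*); -u when the stem ends in a voiced consonant (*bunaj*, *zilez*); -za when the stem ends in a vowel (*vanu*, *te*, *guji*).
The final sound of *ulaj* is /j/, which is a voiced consonant, so the suffix is -u, giving *ulaju*.
The final sound of *nundesuh* is /h/, which is a voiceless consonant, so the suffix is -di, giving *nundesuhdi*.
The final sound of *lome* is /e/, which is a vowel, so the suffix is -za, giving *lomeza*.

ulaju, nundesuhdi, lomeza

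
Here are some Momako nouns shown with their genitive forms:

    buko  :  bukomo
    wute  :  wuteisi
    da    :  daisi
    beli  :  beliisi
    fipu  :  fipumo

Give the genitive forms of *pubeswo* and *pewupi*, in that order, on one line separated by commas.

The suffix is conditioned by the last vowel: -mo when the last vowel of the stem is a rounded vowel (*buko*, *fipu*); -isi when the last vowel of the stem is an unrounded vowel (*wute*, *da*, *beli*).
*pubeswo* — last vowel /o/ (a rounded vowel) → -mo → *pubeswomo*.
*pewupi*: last vowel = /i/, an unrounded vowel → -isi → *pewupiisi*.

pubeswomo, pewupiisi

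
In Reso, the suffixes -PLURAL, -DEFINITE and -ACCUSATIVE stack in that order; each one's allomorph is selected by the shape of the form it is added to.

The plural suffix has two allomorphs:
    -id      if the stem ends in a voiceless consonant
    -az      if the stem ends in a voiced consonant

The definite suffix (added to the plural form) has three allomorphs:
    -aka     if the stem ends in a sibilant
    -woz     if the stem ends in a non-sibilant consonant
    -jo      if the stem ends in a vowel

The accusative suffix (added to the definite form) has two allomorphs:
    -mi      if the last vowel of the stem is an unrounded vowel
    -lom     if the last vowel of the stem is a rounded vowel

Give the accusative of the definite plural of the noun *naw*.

nawazakami

*naw* — final consonant /w/ (voiced) → -az → *nawaz*.
The plural form *nawaz* — final sound /z/ (a sibilant) → -aka → *nawazaka*.
The last vowel of the definite form *nawazaka* is /a/, which is an unrounded vowel, so the accusative suffix is -mi, giving *nawazakami*.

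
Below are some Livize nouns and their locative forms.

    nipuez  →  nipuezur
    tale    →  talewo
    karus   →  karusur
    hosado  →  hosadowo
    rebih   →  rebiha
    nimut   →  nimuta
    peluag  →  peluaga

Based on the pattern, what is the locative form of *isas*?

Looking at the final sound of each stem: -ur when the stem ends in a sibilant (*nipuez*, *karus*); -a when the stem ends in a non-sibilant consonant (*rebih*, *nimut*, *peluag*); -wo when the stem ends in a vowel (*tale*, *hosado*).
Since the final sound of *isas* is /s/ (a sibilant), it takes -ur, giving *isasur*.

isasur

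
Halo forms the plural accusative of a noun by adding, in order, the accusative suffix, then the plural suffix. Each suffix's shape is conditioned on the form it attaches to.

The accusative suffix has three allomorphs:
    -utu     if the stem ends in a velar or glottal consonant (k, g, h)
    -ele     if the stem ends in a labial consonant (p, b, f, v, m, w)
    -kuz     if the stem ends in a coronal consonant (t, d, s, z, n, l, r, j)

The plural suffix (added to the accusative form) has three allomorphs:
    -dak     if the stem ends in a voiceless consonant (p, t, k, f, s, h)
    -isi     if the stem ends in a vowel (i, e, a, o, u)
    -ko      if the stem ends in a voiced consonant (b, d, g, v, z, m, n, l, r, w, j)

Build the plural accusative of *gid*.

gidkuzko

*gid*: final consonant = /d/, coronal → -kuz → *gidkuz*.
The accusative form *gidkuz* — final sound /z/ (a voiced consonant) → -ko → *gidkuzko*.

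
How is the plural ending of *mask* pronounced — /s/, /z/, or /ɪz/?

The stem *mask* ends in a voiceless non-sibilant consonant.
The plural suffix surfaces as /ɪz/ after sibilants, /s/ after other voiceless consonants, and /z/ after other voiced sounds.
So the plural -s on *mask* is pronounced /s/.

/s/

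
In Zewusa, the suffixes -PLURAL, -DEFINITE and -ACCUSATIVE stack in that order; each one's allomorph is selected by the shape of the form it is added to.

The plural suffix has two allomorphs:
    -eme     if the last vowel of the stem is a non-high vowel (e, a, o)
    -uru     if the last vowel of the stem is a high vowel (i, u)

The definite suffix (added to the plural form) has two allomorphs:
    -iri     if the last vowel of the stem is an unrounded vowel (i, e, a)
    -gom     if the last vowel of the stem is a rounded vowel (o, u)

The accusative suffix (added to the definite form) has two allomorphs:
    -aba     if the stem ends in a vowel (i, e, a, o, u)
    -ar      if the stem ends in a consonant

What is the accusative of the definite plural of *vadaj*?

*vadaj* — last vowel /a/ (a non-high vowel) → -eme → *vadajeme*.
Since the last vowel of the plural form *vadajeme* is /e/ (an unrounded vowel), it takes -iri, giving *vadajemeiri*.
The definite form *vadajemeiri*: final sound = /i/, a vowel → -aba → *vadajemeiriaba*.

vadajemeiriaba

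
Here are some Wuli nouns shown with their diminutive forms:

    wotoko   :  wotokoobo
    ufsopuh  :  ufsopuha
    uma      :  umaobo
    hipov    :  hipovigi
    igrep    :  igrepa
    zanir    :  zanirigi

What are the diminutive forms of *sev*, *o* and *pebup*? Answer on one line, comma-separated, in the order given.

sevigi, oobo, pebupa

Looking at the final sound of each stem: -a when the stem ends in a voiceless consonant (*ufsopuh*, *igrep*); -igi when the stem ends in a voiced consonant (*hipov*, *zanir*); -obo when the stem ends in a vowel (*wotoko*, *uma*).
*sev*: final sound = /v/, a voiced consonant → -igi → *sevigi*.
*o* — final sound /o/ (a vowel) → -obo → *oobo*.
*pebup* — final sound /p/ (a voiceless consonant) → -a → *pebupa*.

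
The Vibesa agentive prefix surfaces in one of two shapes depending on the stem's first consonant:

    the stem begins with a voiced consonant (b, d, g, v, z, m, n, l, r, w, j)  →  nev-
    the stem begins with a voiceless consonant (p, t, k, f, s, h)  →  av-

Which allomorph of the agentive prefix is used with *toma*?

The first consonant of *toma* is /t/, which is voiceless, so the prefix is av-.

av-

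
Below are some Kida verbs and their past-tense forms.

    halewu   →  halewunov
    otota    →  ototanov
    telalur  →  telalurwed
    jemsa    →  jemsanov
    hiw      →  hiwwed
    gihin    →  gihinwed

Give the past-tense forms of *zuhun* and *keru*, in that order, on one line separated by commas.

Looking at the final sound of each stem: -wed when the stem ends in a consonant (*telalur*, *hiw*, *gihin*); -nov when the stem ends in a vowel (*halewu*, *otota*, *jemsa*).
*zuhun*: final sound = /n/, a consonant → -wed → *zuhunwed*.
*keru* — final sound /u/ (a vowel) → -nov → *kerunov*.

zuhunwed, kerunov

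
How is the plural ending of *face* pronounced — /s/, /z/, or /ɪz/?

/ɪz/

The stem *face* ends in a sibilant (/s, z, ʃ, ʒ, tʃ, dʒ/).
The plural suffix surfaces as /ɪz/ after sibilants, /s/ after other voiceless consonants, and /z/ after other voiced sounds.
So the plural -s on *face* is pronounced /ɪz/.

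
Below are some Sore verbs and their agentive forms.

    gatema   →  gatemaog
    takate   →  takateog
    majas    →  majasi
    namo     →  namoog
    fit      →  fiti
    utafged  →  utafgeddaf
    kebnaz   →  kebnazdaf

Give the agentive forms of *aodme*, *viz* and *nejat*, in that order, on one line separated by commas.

The alternation tracks the final sound of the stem — -i when the stem ends in a voiceless consonant (*majas*, *fit*); -daf when the stem ends in a voiced consonant (*utafged*, *kebnaz*); -og when the stem ends in a vowel (*gatema*, *takate*, *namo*).
The final sound of *aodme* is /e/, which is a vowel, so the suffix is -og, giving *aodmeog*.
*viz* — final sound /z/ (a voiced consonant) → -daf → *vizdaf*.
*nejat*: final sound = /t/, a voiceless consonant → -i → *nejati*.

aodmeog, vizdaf, nejati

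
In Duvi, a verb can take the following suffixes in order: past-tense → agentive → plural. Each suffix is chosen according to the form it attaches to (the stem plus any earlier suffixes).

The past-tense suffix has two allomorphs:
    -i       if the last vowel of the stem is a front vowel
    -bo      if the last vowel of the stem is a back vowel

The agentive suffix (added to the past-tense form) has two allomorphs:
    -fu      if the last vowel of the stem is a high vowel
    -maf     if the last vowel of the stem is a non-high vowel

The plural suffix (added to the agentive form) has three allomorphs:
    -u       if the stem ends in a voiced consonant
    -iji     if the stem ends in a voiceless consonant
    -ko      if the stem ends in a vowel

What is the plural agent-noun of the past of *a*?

abomafiji

*a* — last vowel /a/ (a back vowel) → -bo → *abo*.
The past-tense form *abo*: last vowel = /o/, a non-high vowel → -maf → *abomaf*.
The agentive form *abomaf* — final sound /f/ (a voiceless consonant) → -iji → *abomafiji*.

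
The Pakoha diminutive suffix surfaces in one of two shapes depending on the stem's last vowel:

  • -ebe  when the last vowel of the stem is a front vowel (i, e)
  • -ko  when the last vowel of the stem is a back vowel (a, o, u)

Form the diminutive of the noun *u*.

uko

Since the last vowel of *u* is /u/ (a back vowel), it takes -ko, giving *uko*.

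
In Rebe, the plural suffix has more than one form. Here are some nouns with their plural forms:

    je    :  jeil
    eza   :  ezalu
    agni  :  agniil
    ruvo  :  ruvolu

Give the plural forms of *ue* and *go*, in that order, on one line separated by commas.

ueil, golu

The pattern is front/back vowel harmony: -il when the last vowel of the stem is a front vowel (*je*, *agni*); -lu when the last vowel of the stem is a back vowel (*eza*, *ruvo*).
Since the last vowel of *ue* is /e/ (a front vowel), it takes -il, giving *ueil*.
*go*: last vowel = /o/, a back vowel → -lu → *golu*.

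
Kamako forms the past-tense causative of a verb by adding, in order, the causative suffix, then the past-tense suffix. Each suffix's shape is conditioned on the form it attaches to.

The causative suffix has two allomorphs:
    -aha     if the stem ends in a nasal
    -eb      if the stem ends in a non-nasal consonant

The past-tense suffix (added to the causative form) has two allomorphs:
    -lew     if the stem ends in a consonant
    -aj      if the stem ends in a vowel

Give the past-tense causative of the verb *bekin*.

bekinahaaj

Since the final consonant of *bekin* is /n/ (a nasal), it takes -aha, giving *bekinaha*.
The causative form *bekinaha*: final sound = /a/, a vowel → -aj → *bekinahaaj*.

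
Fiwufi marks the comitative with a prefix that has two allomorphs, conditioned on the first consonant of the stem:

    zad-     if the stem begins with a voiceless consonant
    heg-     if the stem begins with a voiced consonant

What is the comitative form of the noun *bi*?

hegbi

Since the first consonant of *bi* is /b/ (voiced), it takes heg-, giving *hegbi*.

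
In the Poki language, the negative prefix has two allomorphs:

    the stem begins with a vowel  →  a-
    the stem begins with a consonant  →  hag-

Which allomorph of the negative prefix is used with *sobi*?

The first sound of *sobi* is /s/, which is a consonant, so the prefix is hag-.

hag-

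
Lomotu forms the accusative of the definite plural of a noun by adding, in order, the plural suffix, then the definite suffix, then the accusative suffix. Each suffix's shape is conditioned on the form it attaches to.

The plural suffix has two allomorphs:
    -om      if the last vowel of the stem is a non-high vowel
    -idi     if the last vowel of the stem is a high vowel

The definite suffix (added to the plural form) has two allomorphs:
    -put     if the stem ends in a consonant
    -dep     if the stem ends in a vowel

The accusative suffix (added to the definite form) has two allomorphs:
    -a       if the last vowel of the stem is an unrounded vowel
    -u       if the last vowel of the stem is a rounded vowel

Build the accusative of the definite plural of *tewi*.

tewiididepa

Since the last vowel of *tewi* is /i/ (a high vowel), it takes -idi, giving *tewiidi*.
The plural form *tewiidi* — final sound /i/ (a vowel) → -dep → *tewiididep*.
The definite form *tewiididep* — last vowel /e/ (an unrounded vowel) → -a → *tewiididepa*.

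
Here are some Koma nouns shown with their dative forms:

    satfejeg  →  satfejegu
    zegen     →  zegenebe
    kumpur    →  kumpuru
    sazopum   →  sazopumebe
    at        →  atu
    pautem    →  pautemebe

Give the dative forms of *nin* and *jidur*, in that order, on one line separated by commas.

The suffix is conditioned by the final consonant: -ebe when the stem ends in a nasal (*zegen*, *sazopum*, *pautem*); -u when the stem ends in a non-nasal consonant (*satfejeg*, *kumpur*, *at*).
*nin*: final consonant = /n/, a nasal → -ebe → *ninebe*.
The final consonant of *jidur* is /r/, which is non-nasal, so the suffix is -u, giving *jiduru*.

ninebe, jiduru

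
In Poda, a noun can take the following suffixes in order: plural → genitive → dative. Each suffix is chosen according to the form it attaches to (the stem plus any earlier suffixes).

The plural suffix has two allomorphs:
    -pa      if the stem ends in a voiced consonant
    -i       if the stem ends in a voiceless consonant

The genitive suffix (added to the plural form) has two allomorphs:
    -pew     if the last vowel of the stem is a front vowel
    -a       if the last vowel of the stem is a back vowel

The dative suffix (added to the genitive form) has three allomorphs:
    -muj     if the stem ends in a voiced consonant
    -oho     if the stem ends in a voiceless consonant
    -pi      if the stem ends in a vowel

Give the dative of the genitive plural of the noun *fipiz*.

fipizpaapi

*fipiz*: final consonant = /z/, voiced → -pa → *fipizpa*.
The plural form *fipizpa* — last vowel /a/ (a back vowel) → -a → *fipizpaa*.
The genitive form *fipizpaa*: final sound = /a/, a vowel → -pi → *fipizpaapi*.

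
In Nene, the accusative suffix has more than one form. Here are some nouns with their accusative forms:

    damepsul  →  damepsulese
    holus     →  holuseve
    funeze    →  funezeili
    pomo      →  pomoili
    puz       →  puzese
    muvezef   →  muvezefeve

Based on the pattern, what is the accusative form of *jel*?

jelese

The suffix is conditioned by the final sound: -eve when the stem ends in a voiceless consonant (*holus*, *muvezef*); -ese when the stem ends in a voiced consonant (*damepsul*, *puz*); -ili when the stem ends in a vowel (*funeze*, *pomo*).
*jel*: final sound = /l/, a voiced consonant → -ese → *jelese*.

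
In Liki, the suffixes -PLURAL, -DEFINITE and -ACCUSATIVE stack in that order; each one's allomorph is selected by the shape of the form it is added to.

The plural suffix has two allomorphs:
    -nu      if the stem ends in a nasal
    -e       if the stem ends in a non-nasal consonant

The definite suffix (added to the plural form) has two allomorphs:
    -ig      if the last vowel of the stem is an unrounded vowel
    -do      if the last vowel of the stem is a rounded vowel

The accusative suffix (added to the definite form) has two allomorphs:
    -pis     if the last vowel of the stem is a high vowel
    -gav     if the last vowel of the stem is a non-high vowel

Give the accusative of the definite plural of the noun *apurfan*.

*apurfan*: final consonant = /n/, a nasal → -nu → *apurfannu*.
The plural form *apurfannu*: last vowel = /u/, a rounded vowel → -do → *apurfannudo*.
The definite form *apurfannudo*: last vowel = /o/, a non-high vowel → -gav → *apurfannudogav*.

apurfannudogav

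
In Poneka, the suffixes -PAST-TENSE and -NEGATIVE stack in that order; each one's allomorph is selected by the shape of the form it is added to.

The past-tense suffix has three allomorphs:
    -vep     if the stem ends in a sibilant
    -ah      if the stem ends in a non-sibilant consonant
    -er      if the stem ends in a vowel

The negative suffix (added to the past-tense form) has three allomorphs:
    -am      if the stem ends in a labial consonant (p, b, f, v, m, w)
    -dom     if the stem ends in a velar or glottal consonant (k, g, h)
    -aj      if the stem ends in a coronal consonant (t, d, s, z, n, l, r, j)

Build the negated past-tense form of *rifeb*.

*rifeb*: final sound = /b/, a non-sibilant consonant → -ah → *rifebah*.
Since the final consonant of the past-tense form *rifebah* is /h/ (velar/glottal), it takes -dom, giving *rifebahdom*.

rifebahdom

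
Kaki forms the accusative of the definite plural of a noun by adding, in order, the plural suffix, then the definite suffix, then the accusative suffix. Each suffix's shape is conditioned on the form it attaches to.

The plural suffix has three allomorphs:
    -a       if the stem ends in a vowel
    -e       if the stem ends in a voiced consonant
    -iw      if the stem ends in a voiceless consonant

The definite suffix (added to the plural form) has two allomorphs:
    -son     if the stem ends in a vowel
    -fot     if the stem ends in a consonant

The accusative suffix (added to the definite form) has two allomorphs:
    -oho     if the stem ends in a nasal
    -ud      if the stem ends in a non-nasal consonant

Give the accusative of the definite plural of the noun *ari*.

*ari* — final sound /i/ (a vowel) → -a → *aria*.
The plural form *aria* — final sound /a/ (a vowel) → -son → *ariason*.
The final consonant of the definite form *ariason* is /n/, which is a nasal, so the accusative suffix is -oho, giving *ariasonoho*.

ariasonoho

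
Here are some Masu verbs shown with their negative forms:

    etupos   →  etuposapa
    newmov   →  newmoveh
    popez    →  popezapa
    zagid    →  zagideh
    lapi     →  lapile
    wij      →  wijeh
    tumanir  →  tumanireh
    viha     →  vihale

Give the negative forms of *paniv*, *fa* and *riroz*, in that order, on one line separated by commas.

paniveh, fale, rirozapa

The alternation tracks the final sound of the stem — -apa when the stem ends in a sibilant (*etupos*, *popez*); -eh when the stem ends in a non-sibilant consonant (*newmov*, *zagid*, *wij*, *tumanir*); -le when the stem ends in a vowel (*lapi*, *viha*).
Since the final sound of *paniv* is /v/ (a non-sibilant consonant), it takes -eh, giving *paniveh*.
*fa* — final sound /a/ (a vowel) → -le → *fale*.
*riroz*: final sound = /z/, a sibilant → -apa → *rirozapa*.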